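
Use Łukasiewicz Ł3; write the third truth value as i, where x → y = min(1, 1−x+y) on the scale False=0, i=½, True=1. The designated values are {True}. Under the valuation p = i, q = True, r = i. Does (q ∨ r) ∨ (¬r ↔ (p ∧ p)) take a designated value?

q ∨ r = True ∨ i = True
¬r = ¬i = i
p ∧ p = i ∧ i = i
¬r ↔ (p ∧ p) = i ↔ i = True  [1 − |½−½|]
(q ∨ r) ∨ (¬r ↔ (p ∧ p)) = True ∨ True = True
True ∈ {True}.

Yes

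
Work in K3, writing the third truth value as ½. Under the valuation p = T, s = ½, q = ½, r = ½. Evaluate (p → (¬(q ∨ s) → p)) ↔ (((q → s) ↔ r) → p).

T

q ∨ s = ½ ∨ ½ = ½
¬(q ∨ s) = ¬½ = ½
¬(q ∨ s) → p = ½ → T = T
p → (¬(q ∨ s) → p) = T → T = T
q → s = ½ → ½ = ½
(q → s) ↔ r = ½ ↔ ½ = ½
((q → s) ↔ r) → p = ½ → T = T
(p → (¬(q ∨ s) → p)) ↔ (((q → s) ↔ r) → p) = T ↔ T = T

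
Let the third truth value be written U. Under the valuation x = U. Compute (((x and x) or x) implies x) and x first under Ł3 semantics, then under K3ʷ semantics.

In Ł3: x and x = U and U = U
(x and x) or x = U or U = U
((x and x) or x) implies x = U implies U = true  [min(1, 1−½+½)]
(((x and x) or x) implies x) and x = true and U = U
In K3ʷ: x and x = U and U = U
(x and x) or x = U or U = U
((x and x) or x) implies x = U implies U = U
(((x and x) or x) implies x) and x = U and U = U

U; U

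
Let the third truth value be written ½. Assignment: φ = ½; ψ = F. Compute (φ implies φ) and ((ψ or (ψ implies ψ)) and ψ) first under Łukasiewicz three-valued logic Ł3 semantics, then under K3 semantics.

In Łukasiewicz three-valued logic Ł3: φ implies φ = ½ implies ½ = T  [min(1, 1−½+½)]
ψ implies ψ = F implies F = T
ψ or (ψ implies ψ) = F or T = T
(ψ or (ψ implies ψ)) and ψ = T and F = F
(φ implies φ) and ((ψ or (ψ implies ψ)) and ψ) = T and F = F
In K3: φ implies φ = ½ implies ½ = ½  [not ½ or ½]
ψ implies ψ = F implies F = T
ψ or (ψ implies ψ) = F or T = T
(ψ or (ψ implies ψ)) and ψ = T and F = F
(φ implies φ) and ((ψ or (ψ implies ψ)) and ψ) = ½ and F = F

F; F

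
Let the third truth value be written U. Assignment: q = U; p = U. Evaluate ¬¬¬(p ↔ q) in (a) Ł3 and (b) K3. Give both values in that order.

In Ł3: p ↔ q = U ↔ U = True  [1 − |½−½|]
¬(p ↔ q) = ¬True = False
¬¬(p ↔ q) = ¬False = True
¬¬¬(p ↔ q) = ¬True = False
In K3: p ↔ q = U ↔ U = U
¬(p ↔ q) = ¬U = U
¬¬(p ↔ q) = ¬U = U
¬¬¬(p ↔ q) = ¬U = U
They differ because Ł3 and K3 treat U differently under implication.

False; U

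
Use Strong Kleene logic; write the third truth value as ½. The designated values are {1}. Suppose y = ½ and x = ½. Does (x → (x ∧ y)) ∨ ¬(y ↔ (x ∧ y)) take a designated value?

x ∧ y = ½ ∧ ½ = ½
x → (x ∧ y) = ½ → ½ = ½  [¬½ ∨ ½]
x ∧ y = ½ ∧ ½ = ½
y ↔ (x ∧ y) = ½ ↔ ½ = ½
¬(y ↔ (x ∧ y)) = ¬½ = ½
(x → (x ∧ y)) ∨ ¬(y ↔ (x ∧ y)) = ½ ∨ ½ = ½
½ ∉ {1}.

No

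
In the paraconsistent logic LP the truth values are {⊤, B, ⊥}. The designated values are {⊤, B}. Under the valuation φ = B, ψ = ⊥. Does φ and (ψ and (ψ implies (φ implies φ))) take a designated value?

No

φ implies φ = B implies B = B  [not B or B]
ψ implies (φ implies φ) = ⊥ implies B = ⊤
ψ and (ψ implies (φ implies φ)) = ⊥ and ⊤ = ⊥
φ and (ψ and (ψ implies (φ implies φ))) = B and ⊥ = ⊥
⊥ ∉ {⊤, B}.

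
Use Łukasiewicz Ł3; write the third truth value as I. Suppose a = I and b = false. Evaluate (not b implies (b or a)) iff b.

I

not b = not false = true
b or a = false or I = I
not b implies (b or a) = true implies I = I  [min(1, 1−1+½)]
(not b implies (b or a)) iff b = I iff false = I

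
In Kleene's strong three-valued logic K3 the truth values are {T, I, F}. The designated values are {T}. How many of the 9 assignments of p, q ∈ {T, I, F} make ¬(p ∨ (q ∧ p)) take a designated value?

3

Designated under: (p=F, q=T); (p=F, q=I); (p=F, q=F).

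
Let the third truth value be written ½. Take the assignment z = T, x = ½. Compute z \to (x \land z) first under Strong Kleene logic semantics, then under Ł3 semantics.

½; ½

In Strong Kleene logic: x \land z = ½ \land T = ½
z \to (x \land z) = T \to ½ = ½  [\lnot T \lor ½]
In Ł3: x \land z = ½ \land T = ½
z \to (x \land z) = T \to ½ = ½  [min(1, 1−1+½)]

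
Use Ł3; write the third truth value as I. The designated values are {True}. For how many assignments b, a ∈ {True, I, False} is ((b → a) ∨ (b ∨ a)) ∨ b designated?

8

Of the 9 assignments, 8 give a value in {True}.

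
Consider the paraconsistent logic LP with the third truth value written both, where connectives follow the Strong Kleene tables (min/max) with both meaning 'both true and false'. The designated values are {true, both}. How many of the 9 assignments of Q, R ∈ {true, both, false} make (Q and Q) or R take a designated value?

Of the 9 assignments, 8 give a value in {true, both}.

8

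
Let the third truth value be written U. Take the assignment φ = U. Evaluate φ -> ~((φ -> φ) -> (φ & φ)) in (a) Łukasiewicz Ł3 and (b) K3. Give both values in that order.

⊤; U

In Łukasiewicz Ł3: φ -> φ = U -> U = ⊤
φ & φ = U & U = U
(φ -> φ) -> (φ & φ) = ⊤ -> U = U
~((φ -> φ) -> (φ & φ)) = ~U = U
φ -> ~((φ -> φ) -> (φ & φ)) = U -> U = ⊤
In K3: φ -> φ = U -> U = U
φ & φ = U & U = U
(φ -> φ) -> (φ & φ) = U -> U = U
~((φ -> φ) -> (φ & φ)) = ~U = U
φ -> ~((φ -> φ) -> (φ & φ)) = U -> U = U
They differ because Łukasiewicz Ł3 and K3 treat U differently under implication.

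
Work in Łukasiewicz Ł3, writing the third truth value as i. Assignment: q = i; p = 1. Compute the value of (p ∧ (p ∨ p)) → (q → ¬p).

i

p ∨ p = 1 ∨ 1 = 1
p ∧ (p ∨ p) = 1 ∧ 1 = 1
¬p = ¬1 = 0
q → ¬p = i → 0 = i  [min(1, 1−½+0)]
(p ∧ (p ∨ p)) → (q → ¬p) = 1 → i = i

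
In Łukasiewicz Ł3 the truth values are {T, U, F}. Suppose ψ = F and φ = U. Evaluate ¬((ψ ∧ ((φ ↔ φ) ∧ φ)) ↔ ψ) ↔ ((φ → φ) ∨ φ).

F

φ ↔ φ = U ↔ U = T  [1 − |½−½|]
(φ ↔ φ) ∧ φ = T ∧ U = U
ψ ∧ ((φ ↔ φ) ∧ φ) = F ∧ U = F
(ψ ∧ ((φ ↔ φ) ∧ φ)) ↔ ψ = F ↔ F = T
¬((ψ ∧ ((φ ↔ φ) ∧ φ)) ↔ ψ) = ¬T = F
φ → φ = U → U = T
(φ → φ) ∨ φ = T ∨ U = T
¬((ψ ∧ ((φ ↔ φ) ∧ φ)) ↔ ψ) ↔ ((φ → φ) ∨ φ) = F ↔ T = F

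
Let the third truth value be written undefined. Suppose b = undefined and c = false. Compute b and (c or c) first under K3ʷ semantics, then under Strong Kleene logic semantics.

undefined; false

In K3ʷ: c or c = false or false = false
b and (c or c) = undefined and false = undefined
In Strong Kleene logic: c or c = false or false = false
b and (c or c) = undefined and false = false
They differ because K3ʷ and Strong Kleene logic treat undefined differently under the binary connectives.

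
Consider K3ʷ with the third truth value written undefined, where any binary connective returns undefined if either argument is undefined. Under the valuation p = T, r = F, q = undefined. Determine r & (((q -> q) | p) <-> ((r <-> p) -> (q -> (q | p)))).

q -> q = undefined -> undefined = undefined  [any arg is the third value ⇒ result is the third value]
(q -> q) | p = undefined | T = undefined
r <-> p = F <-> T = F
q | p = undefined | T = undefined
q -> (q | p) = undefined -> undefined = undefined
(r <-> p) -> (q -> (q | p)) = F -> undefined = undefined
((q -> q) | p) <-> ((r <-> p) -> (q -> (q | p))) = undefined <-> undefined = undefined
r & (((q -> q) | p) <-> ((r <-> p) -> (q -> (q | p)))) = F & undefined = undefined

undefined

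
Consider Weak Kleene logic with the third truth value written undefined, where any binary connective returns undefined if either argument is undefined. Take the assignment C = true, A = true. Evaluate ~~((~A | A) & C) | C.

true

~A = ~true = false
~A | A = false | true = true
(~A | A) & C = true & true = true
~((~A | A) & C) = ~true = false
~~((~A | A) & C) = ~false = true
~~((~A | A) & C) | C = true | true = true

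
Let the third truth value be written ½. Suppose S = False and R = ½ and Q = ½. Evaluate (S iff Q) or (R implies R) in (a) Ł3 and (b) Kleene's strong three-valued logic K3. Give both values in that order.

In Ł3: S iff Q = False iff ½ = ½  [1 − |0−½|]
R implies R = ½ implies ½ = True
(S iff Q) or (R implies R) = ½ or True = True
In Kleene's strong three-valued logic K3: S iff Q = False iff ½ = ½
R implies R = ½ implies ½ = ½  [not ½ or ½]
(S iff Q) or (R implies R) = ½ or ½ = ½
They differ because Ł3 and Kleene's strong three-valued logic K3 treat ½ differently under implication.

True; ½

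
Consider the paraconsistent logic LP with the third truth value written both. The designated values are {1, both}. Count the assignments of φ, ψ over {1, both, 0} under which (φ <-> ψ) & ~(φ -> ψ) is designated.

3

Designated under: (φ=1, ψ=both); (φ=both, ψ=both); (φ=both, ψ=0).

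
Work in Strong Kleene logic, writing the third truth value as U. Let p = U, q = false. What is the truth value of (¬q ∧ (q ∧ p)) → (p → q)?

¬q = ¬false = true
q ∧ p = false ∧ U = false
¬q ∧ (q ∧ p) = true ∧ false = false
p → q = U → false = U  [¬U ∨ false]
(¬q ∧ (q ∧ p)) → (p → q) = false → U = true

true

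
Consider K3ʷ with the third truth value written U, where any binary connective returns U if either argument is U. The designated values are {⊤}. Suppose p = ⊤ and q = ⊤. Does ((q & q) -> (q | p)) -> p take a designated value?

Yes

q & q = ⊤ & ⊤ = ⊤
q | p = ⊤ | ⊤ = ⊤
(q & q) -> (q | p) = ⊤ -> ⊤ = ⊤
((q & q) -> (q | p)) -> p = ⊤ -> ⊤ = ⊤
⊤ ∈ {⊤}.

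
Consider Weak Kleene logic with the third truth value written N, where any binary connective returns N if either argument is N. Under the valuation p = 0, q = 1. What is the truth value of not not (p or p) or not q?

p or p = 0 or 0 = 0
not (p or p) = not 0 = 1
not not (p or p) = not 1 = 0
not q = not 1 = 0
not not (p or p) or not q = 0 or 0 = 0

0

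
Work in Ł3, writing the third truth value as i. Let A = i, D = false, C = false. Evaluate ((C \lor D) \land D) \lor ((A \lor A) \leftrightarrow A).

true

C \lor D = false \lor false = false
(C \lor D) \land D = false \land false = false
A \lor A = i \lor i = i
(A \lor A) \leftrightarrow A = i \leftrightarrow i = true  [1 − |½−½|]
((C \lor D) \land D) \lor ((A \lor A) \leftrightarrow A) = false \lor true = true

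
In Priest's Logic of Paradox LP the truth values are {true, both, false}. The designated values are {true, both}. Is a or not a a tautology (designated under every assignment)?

Every assignment of a over {true, both, false} gives a value in {true, both}.
In particular, with a=both: a or not a = both.

Yes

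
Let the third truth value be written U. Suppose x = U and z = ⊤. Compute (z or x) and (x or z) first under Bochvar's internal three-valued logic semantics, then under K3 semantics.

In Bochvar's internal three-valued logic: z or x = ⊤ or U = U
x or z = U or ⊤ = U
(z or x) and (x or z) = U and U = U
In K3: z or x = ⊤ or U = ⊤
x or z = U or ⊤ = ⊤
(z or x) and (x or z) = ⊤ and ⊤ = ⊤
They differ because Bochvar's internal three-valued logic and K3 treat U differently under the binary connectives.

U; ⊤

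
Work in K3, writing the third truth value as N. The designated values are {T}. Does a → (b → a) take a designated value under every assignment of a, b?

Countermodel: a=N, b=T gives N, which is not designated.

No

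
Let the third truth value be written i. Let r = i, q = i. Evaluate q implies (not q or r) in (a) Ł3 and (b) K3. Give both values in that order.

In Ł3: not q = not i = i
not q or r = i or i = i
q implies (not q or r) = i implies i = true  [min(1, 1−½+½)]
In K3: not q = not i = i
not q or r = i or i = i
q implies (not q or r) = i implies i = i
They differ because Ł3 and K3 treat i differently under implication.

true; i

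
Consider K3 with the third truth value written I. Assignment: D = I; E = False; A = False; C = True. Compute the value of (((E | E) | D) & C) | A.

I

E | E = False | False = False
(E | E) | D = False | I = I
((E | E) | D) & C = I & True = I
(((E | E) | D) & C) | A = I | False = I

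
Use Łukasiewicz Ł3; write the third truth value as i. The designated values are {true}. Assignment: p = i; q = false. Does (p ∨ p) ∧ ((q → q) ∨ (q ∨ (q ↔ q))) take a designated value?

No

p ∨ p = i ∨ i = i
q → q = false → false = true
q ↔ q = false ↔ false = true
q ∨ (q ↔ q) = false ∨ true = true
(q → q) ∨ (q ∨ (q ↔ q)) = true ∨ true = true
(p ∨ p) ∧ ((q → q) ∨ (q ∨ (q ↔ q))) = i ∧ true = i
i ∉ {true}.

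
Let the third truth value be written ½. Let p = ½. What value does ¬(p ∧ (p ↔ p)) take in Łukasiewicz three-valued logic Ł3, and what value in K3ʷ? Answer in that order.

In Łukasiewicz three-valued logic Ł3: p ↔ p = ½ ↔ ½ = True  [1 − |½−½|]
p ∧ (p ↔ p) = ½ ∧ True = ½
¬(p ∧ (p ↔ p)) = ¬½ = ½
In K3ʷ: p ↔ p = ½ ↔ ½ = ½
p ∧ (p ↔ p) = ½ ∧ ½ = ½
¬(p ∧ (p ↔ p)) = ¬½ = ½

½; ½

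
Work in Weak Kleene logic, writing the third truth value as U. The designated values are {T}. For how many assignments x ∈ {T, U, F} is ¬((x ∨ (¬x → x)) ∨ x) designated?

1

x=T: F ·
x=U: U ·
x=F: T ✓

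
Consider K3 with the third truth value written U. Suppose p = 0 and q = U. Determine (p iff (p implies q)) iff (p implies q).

p implies q = 0 implies U = 1
p iff (p implies q) = 0 iff 1 = 0
p implies q = 0 implies U = 1
(p iff (p implies q)) iff (p implies q) = 0 iff 1 = 0

0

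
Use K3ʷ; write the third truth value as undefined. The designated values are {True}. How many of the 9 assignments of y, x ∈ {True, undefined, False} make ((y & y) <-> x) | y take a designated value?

Designated under: (y=True, x=True); (y=True, x=False); (y=False, x=False).

3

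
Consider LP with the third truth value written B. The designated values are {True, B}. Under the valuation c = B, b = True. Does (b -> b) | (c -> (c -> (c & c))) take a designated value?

Yes

b -> b = True -> True = True
c & c = B & B = B
c -> (c & c) = B -> B = B  [~B | B]
c -> (c -> (c & c)) = B -> B = B
(b -> b) | (c -> (c -> (c & c))) = True | B = True
True ∈ {True, B}.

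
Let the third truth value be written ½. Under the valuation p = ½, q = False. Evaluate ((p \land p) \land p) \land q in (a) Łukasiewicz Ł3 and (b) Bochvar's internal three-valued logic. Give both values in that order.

False; ½

In Łukasiewicz Ł3: p \land p = ½ \land ½ = ½
(p \land p) \land p = ½ \land ½ = ½
((p \land p) \land p) \land q = ½ \land False = False
In Bochvar's internal three-valued logic: p \land p = ½ \land ½ = ½
(p \land p) \land p = ½ \land ½ = ½
((p \land p) \land p) \land q = ½ \land False = ½
They differ because Łukasiewicz Ł3 and Bochvar's internal three-valued logic treat ½ differently under the binary connectives.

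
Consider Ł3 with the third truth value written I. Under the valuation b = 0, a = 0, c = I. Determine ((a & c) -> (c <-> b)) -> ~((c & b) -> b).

a & c = 0 & I = 0
c <-> b = I <-> 0 = I
(a & c) -> (c <-> b) = 0 -> I = 1
c & b = I & 0 = 0
(c & b) -> b = 0 -> 0 = 1
~((c & b) -> b) = ~1 = 0
((a & c) -> (c <-> b)) -> ~((c & b) -> b) = 1 -> 0 = 0

0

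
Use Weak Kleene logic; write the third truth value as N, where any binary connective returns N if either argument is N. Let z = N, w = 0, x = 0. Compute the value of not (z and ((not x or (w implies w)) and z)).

not x = not 0 = 1
w implies w = 0 implies 0 = 1
not x or (w implies w) = 1 or 1 = 1
(not x or (w implies w)) and z = 1 and N = N
z and ((not x or (w implies w)) and z) = N and N = N
not (z and ((not x or (w implies w)) and z)) = not N = N

N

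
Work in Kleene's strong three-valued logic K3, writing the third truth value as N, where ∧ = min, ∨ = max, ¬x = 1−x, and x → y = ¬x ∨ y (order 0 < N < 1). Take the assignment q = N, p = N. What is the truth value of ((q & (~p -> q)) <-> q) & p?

~p = ~N = N
~p -> q = N -> N = N
q & (~p -> q) = N & N = N
(q & (~p -> q)) <-> q = N <-> N = N
((q & (~p -> q)) <-> q) & p = N & N = N

N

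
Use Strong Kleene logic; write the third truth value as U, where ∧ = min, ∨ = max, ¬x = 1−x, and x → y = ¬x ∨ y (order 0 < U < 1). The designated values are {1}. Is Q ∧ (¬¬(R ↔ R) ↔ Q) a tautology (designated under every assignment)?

Countermodel: Q=1, R=U gives U, which is not designated.

No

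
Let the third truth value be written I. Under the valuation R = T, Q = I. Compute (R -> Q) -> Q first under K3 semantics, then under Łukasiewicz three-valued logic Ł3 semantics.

I; T

In K3: R -> Q = T -> I = I  [~T | I]
(R -> Q) -> Q = I -> I = I
In Łukasiewicz three-valued logic Ł3: R -> Q = T -> I = I  [min(1, 1−1+½)]
(R -> Q) -> Q = I -> I = T
They differ because K3 and Łukasiewicz three-valued logic Ł3 treat I differently under implication.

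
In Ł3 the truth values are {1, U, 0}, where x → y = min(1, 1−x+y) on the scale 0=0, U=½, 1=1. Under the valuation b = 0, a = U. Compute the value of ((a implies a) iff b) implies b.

1

a implies a = U implies U = 1  [min(1, 1−½+½)]
(a implies a) iff b = 1 iff 0 = 0
((a implies a) iff b) implies b = 0 implies 0 = 1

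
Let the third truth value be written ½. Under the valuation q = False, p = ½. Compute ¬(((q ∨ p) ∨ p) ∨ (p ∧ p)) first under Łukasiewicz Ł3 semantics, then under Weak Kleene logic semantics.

In Łukasiewicz Ł3: q ∨ p = False ∨ ½ = ½
(q ∨ p) ∨ p = ½ ∨ ½ = ½
p ∧ p = ½ ∧ ½ = ½
((q ∨ p) ∨ p) ∨ (p ∧ p) = ½ ∨ ½ = ½
¬(((q ∨ p) ∨ p) ∨ (p ∧ p)) = ¬½ = ½
In Weak Kleene logic: q ∨ p = False ∨ ½ = ½
(q ∨ p) ∨ p = ½ ∨ ½ = ½
p ∧ p = ½ ∧ ½ = ½
((q ∨ p) ∨ p) ∨ (p ∧ p) = ½ ∨ ½ = ½
¬(((q ∨ p) ∨ p) ∨ (p ∧ p)) = ¬½ = ½

½; ½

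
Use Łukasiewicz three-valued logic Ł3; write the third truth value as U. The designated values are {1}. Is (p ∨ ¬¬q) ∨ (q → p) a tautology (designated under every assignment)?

Countermodel: p=0, q=U gives U, which is not designated.

No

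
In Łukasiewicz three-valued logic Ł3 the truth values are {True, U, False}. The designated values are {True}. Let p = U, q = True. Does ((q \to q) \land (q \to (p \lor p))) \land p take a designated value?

q \to q = True \to True = True
p \lor p = U \lor U = U
q \to (p \lor p) = True \to U = U  [min(1, 1−1+½)]
(q \to q) \land (q \to (p \lor p)) = True \land U = U
((q \to q) \land (q \to (p \lor p))) \land p = U \land U = U
U ∉ {True}.

No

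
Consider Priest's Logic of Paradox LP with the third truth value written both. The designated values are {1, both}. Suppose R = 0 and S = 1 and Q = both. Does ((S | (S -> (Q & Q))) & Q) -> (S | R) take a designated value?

Q & Q = both & both = both
S -> (Q & Q) = 1 -> both = both  [~1 | both]
S | (S -> (Q & Q)) = 1 | both = 1
(S | (S -> (Q & Q))) & Q = 1 & both = both
S | R = 1 | 0 = 1
((S | (S -> (Q & Q))) & Q) -> (S | R) = both -> 1 = 1
1 ∈ {1, both}.

Yes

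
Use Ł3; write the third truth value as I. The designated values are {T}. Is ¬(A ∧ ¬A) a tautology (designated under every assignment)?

Countermodel: A=I gives I, which is not designated.

No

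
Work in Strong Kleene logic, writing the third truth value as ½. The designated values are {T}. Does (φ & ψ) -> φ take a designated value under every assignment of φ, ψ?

No

Countermodel: φ=½, ψ=T gives ½, which is not designated.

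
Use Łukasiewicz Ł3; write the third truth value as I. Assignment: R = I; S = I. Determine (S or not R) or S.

not R = not I = I
S or not R = I or I = I
(S or not R) or S = I or I = I

I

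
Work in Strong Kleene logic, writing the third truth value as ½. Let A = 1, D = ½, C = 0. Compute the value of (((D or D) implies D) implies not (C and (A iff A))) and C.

0

D or D = ½ or ½ = ½
(D or D) implies D = ½ implies ½ = ½
A iff A = 1 iff 1 = 1
C and (A iff A) = 0 and 1 = 0
not (C and (A iff A)) = not 0 = 1
((D or D) implies D) implies not (C and (A iff A)) = ½ implies 1 = 1
(((D or D) implies D) implies not (C and (A iff A))) and C = 1 and 0 = 0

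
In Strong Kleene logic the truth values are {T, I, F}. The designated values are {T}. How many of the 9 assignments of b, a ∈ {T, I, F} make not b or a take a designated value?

5

Of the 9 assignments, 5 give a value in {T}.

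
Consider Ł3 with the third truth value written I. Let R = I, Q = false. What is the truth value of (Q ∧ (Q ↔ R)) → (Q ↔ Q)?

Q ↔ R = false ↔ I = I
Q ∧ (Q ↔ R) = false ∧ I = false
Q ↔ Q = false ↔ false = true
(Q ∧ (Q ↔ R)) → (Q ↔ Q) = false → true = true

true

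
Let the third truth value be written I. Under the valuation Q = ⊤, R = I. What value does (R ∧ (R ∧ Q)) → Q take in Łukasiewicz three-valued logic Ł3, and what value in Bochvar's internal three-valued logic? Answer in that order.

⊤; I

In Łukasiewicz three-valued logic Ł3: R ∧ Q = I ∧ ⊤ = I
R ∧ (R ∧ Q) = I ∧ I = I
(R ∧ (R ∧ Q)) → Q = I → ⊤ = ⊤
In Bochvar's internal three-valued logic: R ∧ Q = I ∧ ⊤ = I
R ∧ (R ∧ Q) = I ∧ I = I
(R ∧ (R ∧ Q)) → Q = I → ⊤ = I
They differ because Łukasiewicz three-valued logic Ł3 and Bochvar's internal three-valued logic treat I differently under the binary connectives.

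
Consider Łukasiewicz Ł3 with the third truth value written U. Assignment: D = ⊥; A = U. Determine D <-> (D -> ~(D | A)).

⊥

D | A = ⊥ | U = U
~(D | A) = ~U = U
D -> ~(D | A) = ⊥ -> U = ⊤
D <-> (D -> ~(D | A)) = ⊥ <-> ⊤ = ⊥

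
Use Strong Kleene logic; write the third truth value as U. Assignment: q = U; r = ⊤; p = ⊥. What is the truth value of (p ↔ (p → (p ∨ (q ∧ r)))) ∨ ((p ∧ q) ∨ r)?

q ∧ r = U ∧ ⊤ = U
p ∨ (q ∧ r) = ⊥ ∨ U = U
p → (p ∨ (q ∧ r)) = ⊥ → U = ⊤  [¬⊥ ∨ U]
p ↔ (p → (p ∨ (q ∧ r))) = ⊥ ↔ ⊤ = ⊥
p ∧ q = ⊥ ∧ U = ⊥
(p ∧ q) ∨ r = ⊥ ∨ ⊤ = ⊤
(p ↔ (p → (p ∨ (q ∧ r)))) ∨ ((p ∧ q) ∨ r) = ⊥ ∨ ⊤ = ⊤

⊤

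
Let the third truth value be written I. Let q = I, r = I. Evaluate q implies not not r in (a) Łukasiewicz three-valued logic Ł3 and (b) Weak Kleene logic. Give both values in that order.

In Łukasiewicz three-valued logic Ł3: not r = not I = I
not not r = not I = I
q implies not not r = I implies I = 1
In Weak Kleene logic: not r = not I = I
not not r = not I = I
q implies not not r = I implies I = I  [any arg is the third value ⇒ result is the third value]
They differ because Łukasiewicz three-valued logic Ł3 and Weak Kleene logic treat I differently under the binary connectives.

1; I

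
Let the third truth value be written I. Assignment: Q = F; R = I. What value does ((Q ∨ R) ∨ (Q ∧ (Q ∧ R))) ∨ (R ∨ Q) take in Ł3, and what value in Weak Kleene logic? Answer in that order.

I; I

In Ł3: Q ∨ R = F ∨ I = I
Q ∧ R = F ∧ I = F
Q ∧ (Q ∧ R) = F ∧ F = F
(Q ∨ R) ∨ (Q ∧ (Q ∧ R)) = I ∨ F = I
R ∨ Q = I ∨ F = I
((Q ∨ R) ∨ (Q ∧ (Q ∧ R))) ∨ (R ∨ Q) = I ∨ I = I
In Weak Kleene logic: Q ∨ R = F ∨ I = I
Q ∧ R = F ∧ I = I
Q ∧ (Q ∧ R) = F ∧ I = I
(Q ∨ R) ∨ (Q ∧ (Q ∧ R)) = I ∨ I = I
R ∨ Q = I ∨ F = I
((Q ∨ R) ∨ (Q ∧ (Q ∧ R))) ∨ (R ∨ Q) = I ∨ I = I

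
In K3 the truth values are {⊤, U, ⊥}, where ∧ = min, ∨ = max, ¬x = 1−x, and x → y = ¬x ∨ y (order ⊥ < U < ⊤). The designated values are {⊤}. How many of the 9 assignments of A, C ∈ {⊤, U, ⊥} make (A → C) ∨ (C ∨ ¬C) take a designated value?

Of the 9 assignments, 7 give a value in {⊤}.

7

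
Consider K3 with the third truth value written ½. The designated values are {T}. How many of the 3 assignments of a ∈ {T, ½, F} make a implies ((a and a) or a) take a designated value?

2

a=T: T ✓
a=½: ½ ·
a=F: T ✓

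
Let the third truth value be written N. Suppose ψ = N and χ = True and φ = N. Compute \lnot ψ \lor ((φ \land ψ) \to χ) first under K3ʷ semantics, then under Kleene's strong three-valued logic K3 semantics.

N; True

In K3ʷ: \lnot ψ = \lnot N = N
φ \land ψ = N \land N = N
(φ \land ψ) \to χ = N \to True = N  [any arg is the third value ⇒ result is the third value]
\lnot ψ \lor ((φ \land ψ) \to χ) = N \lor N = N
In Kleene's strong three-valued logic K3: \lnot ψ = \lnot N = N
φ \land ψ = N \land N = N
(φ \land ψ) \to χ = N \to True = True  [\lnot N \lor True]
\lnot ψ \lor ((φ \land ψ) \to χ) = N \lor True = True
They differ because K3ʷ and Kleene's strong three-valued logic K3 treat N differently under the binary connectives.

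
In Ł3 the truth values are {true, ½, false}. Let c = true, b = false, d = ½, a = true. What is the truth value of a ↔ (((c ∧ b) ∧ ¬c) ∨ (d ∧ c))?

½

c ∧ b = true ∧ false = false
¬c = ¬true = false
(c ∧ b) ∧ ¬c = false ∧ false = false
d ∧ c = ½ ∧ true = ½
((c ∧ b) ∧ ¬c) ∨ (d ∧ c) = false ∨ ½ = ½
a ↔ (((c ∧ b) ∧ ¬c) ∨ (d ∧ c)) = true ↔ ½ = ½  [1 − |1−½|]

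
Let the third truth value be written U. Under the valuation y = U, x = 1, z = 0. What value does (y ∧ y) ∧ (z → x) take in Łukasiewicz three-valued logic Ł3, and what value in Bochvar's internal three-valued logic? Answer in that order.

U; U

In Łukasiewicz three-valued logic Ł3: y ∧ y = U ∧ U = U
z → x = 0 → 1 = 1
(y ∧ y) ∧ (z → x) = U ∧ 1 = U
In Bochvar's internal three-valued logic: y ∧ y = U ∧ U = U
z → x = 0 → 1 = 1
(y ∧ y) ∧ (z → x) = U ∧ 1 = U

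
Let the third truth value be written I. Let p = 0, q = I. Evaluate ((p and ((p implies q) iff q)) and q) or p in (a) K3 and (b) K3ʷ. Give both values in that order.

In K3: p implies q = 0 implies I = 1  [not 0 or I]
(p implies q) iff q = 1 iff I = I
p and ((p implies q) iff q) = 0 and I = 0
(p and ((p implies q) iff q)) and q = 0 and I = 0
((p and ((p implies q) iff q)) and q) or p = 0 or 0 = 0
In K3ʷ: p implies q = 0 implies I = I
(p implies q) iff q = I iff I = I
p and ((p implies q) iff q) = 0 and I = I
(p and ((p implies q) iff q)) and q = I and I = I
((p and ((p implies q) iff q)) and q) or p = I or 0 = I
They differ because K3 and K3ʷ treat I differently under the binary connectives.

0; I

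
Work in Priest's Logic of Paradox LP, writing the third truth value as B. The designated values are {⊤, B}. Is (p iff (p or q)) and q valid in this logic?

No

Countermodel: p=⊤, q=⊥ gives ⊥, which is not designated.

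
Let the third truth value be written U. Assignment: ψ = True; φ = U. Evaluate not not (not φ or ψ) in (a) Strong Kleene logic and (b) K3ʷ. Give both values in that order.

True; U

In Strong Kleene logic: not φ = not U = U
not φ or ψ = U or True = True
not (not φ or ψ) = not True = False
not not (not φ or ψ) = not False = True
In K3ʷ: not φ = not U = U
not φ or ψ = U or True = U
not (not φ or ψ) = not U = U
not not (not φ or ψ) = not U = U
They differ because Strong Kleene logic and K3ʷ treat U differently under the binary connectives.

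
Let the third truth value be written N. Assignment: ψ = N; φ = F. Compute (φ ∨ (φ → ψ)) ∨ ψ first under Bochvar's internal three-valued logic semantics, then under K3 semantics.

In Bochvar's internal three-valued logic: φ → ψ = F → N = N  [any arg is the third value ⇒ result is the third value]
φ ∨ (φ → ψ) = F ∨ N = N
(φ ∨ (φ → ψ)) ∨ ψ = N ∨ N = N
In K3: φ → ψ = F → N = T  [¬F ∨ N]
φ ∨ (φ → ψ) = F ∨ T = T
(φ ∨ (φ → ψ)) ∨ ψ = T ∨ N = T
They differ because Bochvar's internal three-valued logic and K3 treat N differently under the binary connectives.

N; T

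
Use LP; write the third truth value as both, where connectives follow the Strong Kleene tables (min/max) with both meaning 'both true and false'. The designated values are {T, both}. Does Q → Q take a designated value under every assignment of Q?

Yes

Every assignment of Q over {T, both, F} gives a value in {T, both}.
In particular, with Q=both: Q → Q = both.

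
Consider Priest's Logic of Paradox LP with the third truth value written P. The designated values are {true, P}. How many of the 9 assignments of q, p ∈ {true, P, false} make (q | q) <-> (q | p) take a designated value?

8

Of the 9 assignments, 8 give a value in {true, P}.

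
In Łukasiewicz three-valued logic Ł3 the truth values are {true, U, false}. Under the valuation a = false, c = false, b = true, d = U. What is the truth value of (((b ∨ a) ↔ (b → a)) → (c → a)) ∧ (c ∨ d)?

U

b ∨ a = true ∨ false = true
b → a = true → false = false
(b ∨ a) ↔ (b → a) = true ↔ false = false
c → a = false → false = true
((b ∨ a) ↔ (b → a)) → (c → a) = false → true = true
c ∨ d = false ∨ U = U
(((b ∨ a) ↔ (b → a)) → (c → a)) ∧ (c ∨ d) = true ∧ U = U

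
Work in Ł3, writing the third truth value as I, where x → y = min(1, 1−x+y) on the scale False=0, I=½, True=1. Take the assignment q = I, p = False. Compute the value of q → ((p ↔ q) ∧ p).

p ↔ q = False ↔ I = I  [1 − |0−½|]
(p ↔ q) ∧ p = I ∧ False = False
q → ((p ↔ q) ∧ p) = I → False = I

I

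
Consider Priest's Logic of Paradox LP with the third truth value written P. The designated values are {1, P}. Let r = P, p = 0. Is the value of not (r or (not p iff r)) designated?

not p = not 0 = 1
not p iff r = 1 iff P = P
r or (not p iff r) = P or P = P
not (r or (not p iff r)) = not P = P
P ∈ {1, P}.

Yes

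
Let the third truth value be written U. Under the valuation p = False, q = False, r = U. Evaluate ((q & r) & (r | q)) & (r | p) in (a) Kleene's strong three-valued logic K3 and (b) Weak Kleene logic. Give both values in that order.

In Kleene's strong three-valued logic K3: q & r = False & U = False
r | q = U | False = U
(q & r) & (r | q) = False & U = False
r | p = U | False = U
((q & r) & (r | q)) & (r | p) = False & U = False
In Weak Kleene logic: q & r = False & U = U
r | q = U | False = U
(q & r) & (r | q) = U & U = U
r | p = U | False = U
((q & r) & (r | q)) & (r | p) = U & U = U
They differ because Kleene's strong three-valued logic K3 and Weak Kleene logic treat U differently under the binary connectives.

False; U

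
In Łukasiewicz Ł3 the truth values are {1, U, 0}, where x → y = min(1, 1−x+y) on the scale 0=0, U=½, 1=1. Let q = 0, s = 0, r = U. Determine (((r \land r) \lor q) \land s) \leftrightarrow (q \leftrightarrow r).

U

r \land r = U \land U = U
(r \land r) \lor q = U \lor 0 = U
((r \land r) \lor q) \land s = U \land 0 = 0
q \leftrightarrow r = 0 \leftrightarrow U = U  [1 − |0−½|]
(((r \land r) \lor q) \land s) \leftrightarrow (q \leftrightarrow r) = 0 \leftrightarrow U = U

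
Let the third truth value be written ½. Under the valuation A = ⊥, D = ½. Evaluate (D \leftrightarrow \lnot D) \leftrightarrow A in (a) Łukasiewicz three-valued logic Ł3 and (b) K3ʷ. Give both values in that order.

⊥; ½

In Łukasiewicz three-valued logic Ł3: \lnot D = \lnot ½ = ½
D \leftrightarrow \lnot D = ½ \leftrightarrow ½ = ⊤  [1 − |½−½|]
(D \leftrightarrow \lnot D) \leftrightarrow A = ⊤ \leftrightarrow ⊥ = ⊥
In K3ʷ: \lnot D = \lnot ½ = ½
D \leftrightarrow \lnot D = ½ \leftrightarrow ½ = ½
(D \leftrightarrow \lnot D) \leftrightarrow A = ½ \leftrightarrow ⊥ = ½
They differ because Łukasiewicz three-valued logic Ł3 and K3ʷ treat ½ differently under the binary connectives.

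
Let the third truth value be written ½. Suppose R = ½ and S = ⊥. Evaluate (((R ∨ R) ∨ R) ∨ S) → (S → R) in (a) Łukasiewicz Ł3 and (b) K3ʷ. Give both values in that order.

⊤; ½

In Łukasiewicz Ł3: R ∨ R = ½ ∨ ½ = ½
(R ∨ R) ∨ R = ½ ∨ ½ = ½
((R ∨ R) ∨ R) ∨ S = ½ ∨ ⊥ = ½
S → R = ⊥ → ½ = ⊤
(((R ∨ R) ∨ R) ∨ S) → (S → R) = ½ → ⊤ = ⊤
In K3ʷ: R ∨ R = ½ ∨ ½ = ½
(R ∨ R) ∨ R = ½ ∨ ½ = ½
((R ∨ R) ∨ R) ∨ S = ½ ∨ ⊥ = ½
S → R = ⊥ → ½ = ½  [any arg is the third value ⇒ result is the third value]
(((R ∨ R) ∨ R) ∨ S) → (S → R) = ½ → ½ = ½
They differ because Łukasiewicz Ł3 and K3ʷ treat ½ differently under the binary connectives.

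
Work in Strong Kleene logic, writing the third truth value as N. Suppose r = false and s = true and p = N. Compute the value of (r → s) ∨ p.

true

r → s = false → true = true
(r → s) ∨ p = true ∨ N = true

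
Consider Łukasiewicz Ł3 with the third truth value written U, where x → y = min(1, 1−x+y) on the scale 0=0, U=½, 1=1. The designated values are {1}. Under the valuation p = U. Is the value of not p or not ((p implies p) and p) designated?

No

not p = not U = U
p implies p = U implies U = 1  [min(1, 1−½+½)]
(p implies p) and p = 1 and U = U
not ((p implies p) and p) = not U = U
not p or not ((p implies p) and p) = U or U = U
U ∉ {1}.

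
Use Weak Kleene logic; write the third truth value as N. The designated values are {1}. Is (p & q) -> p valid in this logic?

Countermodel: p=1, q=N gives N, which is not designated.

No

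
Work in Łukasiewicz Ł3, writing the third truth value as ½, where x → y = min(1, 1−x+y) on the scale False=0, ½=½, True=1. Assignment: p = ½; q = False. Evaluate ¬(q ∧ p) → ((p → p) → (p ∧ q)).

False

q ∧ p = False ∧ ½ = False
¬(q ∧ p) = ¬False = True
p → p = ½ → ½ = True  [min(1, 1−½+½)]
p ∧ q = ½ ∧ False = False
(p → p) → (p ∧ q) = True → False = False
¬(q ∧ p) → ((p → p) → (p ∧ q)) = True → False = False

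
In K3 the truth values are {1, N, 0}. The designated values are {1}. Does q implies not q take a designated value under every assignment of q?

Countermodel: q=1 gives 0, which is not designated.

No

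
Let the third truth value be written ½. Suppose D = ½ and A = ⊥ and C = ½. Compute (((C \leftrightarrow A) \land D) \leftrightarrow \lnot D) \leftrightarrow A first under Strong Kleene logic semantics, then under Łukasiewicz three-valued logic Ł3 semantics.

In Strong Kleene logic: C \leftrightarrow A = ½ \leftrightarrow ⊥ = ½
(C \leftrightarrow A) \land D = ½ \land ½ = ½
\lnot D = \lnot ½ = ½
((C \leftrightarrow A) \land D) \leftrightarrow \lnot D = ½ \leftrightarrow ½ = ½
(((C \leftrightarrow A) \land D) \leftrightarrow \lnot D) \leftrightarrow A = ½ \leftrightarrow ⊥ = ½
In Łukasiewicz three-valued logic Ł3: C \leftrightarrow A = ½ \leftrightarrow ⊥ = ½
(C \leftrightarrow A) \land D = ½ \land ½ = ½
\lnot D = \lnot ½ = ½
((C \leftrightarrow A) \land D) \leftrightarrow \lnot D = ½ \leftrightarrow ½ = ⊤
(((C \leftrightarrow A) \land D) \leftrightarrow \lnot D) \leftrightarrow A = ⊤ \leftrightarrow ⊥ = ⊥
They differ because Strong Kleene logic and Łukasiewicz three-valued logic Ł3 treat ½ differently under implication.

½; ⊥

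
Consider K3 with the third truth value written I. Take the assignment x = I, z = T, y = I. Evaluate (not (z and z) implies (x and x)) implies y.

I

z and z = T and T = T
not (z and z) = not T = F
x and x = I and I = I
not (z and z) implies (x and x) = F implies I = T  [not F or I]
(not (z and z) implies (x and x)) implies y = T implies I = I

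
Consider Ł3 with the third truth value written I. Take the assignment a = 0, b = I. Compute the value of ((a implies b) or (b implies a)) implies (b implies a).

a implies b = 0 implies I = 1
b implies a = I implies 0 = I
(a implies b) or (b implies a) = 1 or I = 1
b implies a = I implies 0 = I
((a implies b) or (b implies a)) implies (b implies a) = 1 implies I = I

I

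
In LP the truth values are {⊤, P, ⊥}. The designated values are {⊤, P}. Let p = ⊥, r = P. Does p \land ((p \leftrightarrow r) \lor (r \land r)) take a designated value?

No

p \leftrightarrow r = ⊥ \leftrightarrow P = P
r \land r = P \land P = P
(p \leftrightarrow r) \lor (r \land r) = P \lor P = P
p \land ((p \leftrightarrow r) \lor (r \land r)) = ⊥ \land P = ⊥
⊥ ∉ {⊤, P}.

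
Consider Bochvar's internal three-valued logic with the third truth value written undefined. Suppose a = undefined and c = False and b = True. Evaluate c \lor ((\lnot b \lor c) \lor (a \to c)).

\lnot b = \lnot True = False
\lnot b \lor c = False \lor False = False
a \to c = undefined \to False = undefined  [any arg is the third value ⇒ result is the third value]
(\lnot b \lor c) \lor (a \to c) = False \lor undefined = undefined
c \lor ((\lnot b \lor c) \lor (a \to c)) = False \lor undefined = undefined

undefined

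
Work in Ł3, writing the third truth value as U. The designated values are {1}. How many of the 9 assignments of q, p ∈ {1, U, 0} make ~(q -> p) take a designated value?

1

Designated under: (q=1, p=0).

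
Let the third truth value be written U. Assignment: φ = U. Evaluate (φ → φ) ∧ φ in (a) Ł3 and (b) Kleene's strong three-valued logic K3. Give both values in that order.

In Ł3: φ → φ = U → U = ⊤  [min(1, 1−½+½)]
(φ → φ) ∧ φ = ⊤ ∧ U = U
In Kleene's strong three-valued logic K3: φ → φ = U → U = U
(φ → φ) ∧ φ = U ∧ U = U

U; U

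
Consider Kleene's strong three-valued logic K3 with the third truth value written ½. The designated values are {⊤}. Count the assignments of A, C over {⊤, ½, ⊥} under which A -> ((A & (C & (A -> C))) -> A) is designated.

7

Of the 9 assignments, 7 give a value in {⊤}.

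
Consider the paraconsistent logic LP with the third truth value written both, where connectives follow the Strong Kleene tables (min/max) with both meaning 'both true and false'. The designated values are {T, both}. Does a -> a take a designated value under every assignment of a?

Yes

Every assignment of a over {T, both, F} gives a value in {T, both}.
In particular, with a=both: a -> a = both.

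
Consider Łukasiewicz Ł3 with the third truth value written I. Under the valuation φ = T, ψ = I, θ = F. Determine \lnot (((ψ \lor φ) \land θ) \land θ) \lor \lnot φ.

T

ψ \lor φ = I \lor T = T
(ψ \lor φ) \land θ = T \land F = F
((ψ \lor φ) \land θ) \land θ = F \land F = F
\lnot (((ψ \lor φ) \land θ) \land θ) = \lnot F = T
\lnot φ = \lnot T = F
\lnot (((ψ \lor φ) \land θ) \land θ) \lor \lnot φ = T \lor F = T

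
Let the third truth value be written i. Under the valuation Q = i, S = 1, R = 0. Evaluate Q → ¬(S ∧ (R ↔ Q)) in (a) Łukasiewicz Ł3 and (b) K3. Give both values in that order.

In Łukasiewicz Ł3: R ↔ Q = 0 ↔ i = i  [1 − |0−½|]
S ∧ (R ↔ Q) = 1 ∧ i = i
¬(S ∧ (R ↔ Q)) = ¬i = i
Q → ¬(S ∧ (R ↔ Q)) = i → i = 1
In K3: R ↔ Q = 0 ↔ i = i
S ∧ (R ↔ Q) = 1 ∧ i = i
¬(S ∧ (R ↔ Q)) = ¬i = i
Q → ¬(S ∧ (R ↔ Q)) = i → i = i
They differ because Łukasiewicz Ł3 and K3 treat i differently under implication.

1; i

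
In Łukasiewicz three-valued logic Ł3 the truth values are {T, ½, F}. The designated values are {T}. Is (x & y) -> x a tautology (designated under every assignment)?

Yes

Every assignment of x, y over {T, ½, F} gives a value in {T}.
In particular, with x=½, y=½: (x & y) -> x = T.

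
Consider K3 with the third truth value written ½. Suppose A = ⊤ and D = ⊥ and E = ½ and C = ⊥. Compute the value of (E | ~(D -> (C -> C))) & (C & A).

⊥

C -> C = ⊥ -> ⊥ = ⊤
D -> (C -> C) = ⊥ -> ⊤ = ⊤
~(D -> (C -> C)) = ~⊤ = ⊥
E | ~(D -> (C -> C)) = ½ | ⊥ = ½
C & A = ⊥ & ⊤ = ⊥
(E | ~(D -> (C -> C))) & (C & A) = ½ & ⊥ = ⊥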